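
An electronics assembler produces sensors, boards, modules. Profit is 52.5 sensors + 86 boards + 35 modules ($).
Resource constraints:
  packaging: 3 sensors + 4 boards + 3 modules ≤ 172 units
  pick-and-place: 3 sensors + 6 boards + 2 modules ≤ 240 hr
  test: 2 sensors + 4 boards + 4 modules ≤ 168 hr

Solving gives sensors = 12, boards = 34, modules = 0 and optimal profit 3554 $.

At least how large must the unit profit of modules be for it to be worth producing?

At the optimum: packaging uses 172 of 172 (binding); pick-and-place uses 240 of 240 (binding); test uses 160 of 168 (slack = 8).
By complementary slackness, y = 0 for the non-binding constraint.
Dual feasibility on the basic columns requires 3·y_packaging + 3·y_pick-and-place = 52.5, 4·y_packaging + 6·y_pick-and-place = 86.
This yields shadow prices y_packaging = 9.5, y_pick-and-place = 8.
modules enters the basis when its profit ≥ yᵀa₃ = 9.5·3 + 8·2 = 44.5.

44.5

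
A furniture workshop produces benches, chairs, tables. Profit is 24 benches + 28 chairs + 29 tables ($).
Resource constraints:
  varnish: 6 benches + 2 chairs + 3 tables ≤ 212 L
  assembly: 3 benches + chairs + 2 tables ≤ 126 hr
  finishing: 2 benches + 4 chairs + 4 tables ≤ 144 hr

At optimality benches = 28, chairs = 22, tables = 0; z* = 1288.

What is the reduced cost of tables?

Check each constraint at x*: varnish 212/212 (tight); assembly 106/126 (slack 20); finishing 144/144 (tight).
Slack constraints have shadow price 0 (complementary slackness).
The binding rows give the dual system: 6·y_varnish + 2·y_finishing = 24 and 2·y_varnish + 4·y_finishing = 28.
→ y_varnish = 2 and y_finishing = 6.
Reduced cost of tables: c₃ − yᵀa₃ = 29 − (2·3 + 6·4) = 29 − 30 = -1.

-1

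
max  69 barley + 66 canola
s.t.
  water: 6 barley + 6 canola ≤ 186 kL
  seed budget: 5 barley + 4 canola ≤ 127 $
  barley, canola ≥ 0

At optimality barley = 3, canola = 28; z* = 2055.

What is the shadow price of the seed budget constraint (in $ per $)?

3

Both water and seed budget are binding at x*.
The binding rows give the dual system: 6·y_water + 5·y_seed budget = 69 and 6·y_water + 4·y_seed budget = 66.
This yields shadow prices y_water = 9, y_seed budget = 3.
Shadow price of seed budget = 3.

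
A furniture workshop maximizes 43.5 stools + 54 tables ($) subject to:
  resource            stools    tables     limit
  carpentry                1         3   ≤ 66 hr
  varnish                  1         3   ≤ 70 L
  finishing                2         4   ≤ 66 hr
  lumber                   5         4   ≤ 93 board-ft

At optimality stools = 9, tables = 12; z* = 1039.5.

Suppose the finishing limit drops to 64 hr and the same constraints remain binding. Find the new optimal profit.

1023.5

At the optimum: carpentry uses 45 of 66 (slack = 21); varnish uses 45 of 70 (slack = 25); finishing uses 66 of 66 (binding); lumber uses 93 of 93 (binding).
By complementary slackness, y = 0 for the non-binding constraints.
From A_Bᵀ y = c: 2·y_finishing + 5·y_lumber = 43.5; 4·y_finishing + 4·y_lumber = 54.
→ y_finishing = 8 and y_lumber = 5.5.
Δz = y_finishing·Δb = 8 × (-2) = -16, so new z* = 1039.5 − 16 = 1023.5.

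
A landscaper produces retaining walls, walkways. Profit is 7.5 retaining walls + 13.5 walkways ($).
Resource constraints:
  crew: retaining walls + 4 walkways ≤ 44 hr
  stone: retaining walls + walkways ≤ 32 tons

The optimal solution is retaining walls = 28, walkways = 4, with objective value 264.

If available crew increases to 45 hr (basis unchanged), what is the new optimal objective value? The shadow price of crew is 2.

266

Δb = 1, so new z* = 264 + (2)·(1) = 264 + 2 = 266.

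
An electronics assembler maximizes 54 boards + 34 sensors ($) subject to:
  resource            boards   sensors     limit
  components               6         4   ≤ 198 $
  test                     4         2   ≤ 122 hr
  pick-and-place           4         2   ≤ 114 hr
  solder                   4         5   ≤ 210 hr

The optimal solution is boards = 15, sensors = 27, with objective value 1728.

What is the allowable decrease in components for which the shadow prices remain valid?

Binding constraints: components, pick-and-place. The basis is B = [[6,4],[4,2]] with det -4.
Per unit decrease in components, x* moves by d = (0.5, -1).
The basis stays optimal until sensors reaches 0; allowable decrease = 27 $.

27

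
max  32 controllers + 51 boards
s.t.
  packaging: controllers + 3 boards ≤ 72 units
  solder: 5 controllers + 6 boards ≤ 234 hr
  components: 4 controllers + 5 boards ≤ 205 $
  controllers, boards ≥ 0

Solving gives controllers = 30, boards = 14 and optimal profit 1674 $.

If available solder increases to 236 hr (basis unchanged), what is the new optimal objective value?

At the optimum: packaging uses 72 of 72 (binding); solder uses 234 of 234 (binding); components uses 190 of 205 (slack = 15).
Slack constraints have shadow price 0 (complementary slackness).
The binding rows give the dual system: 1·y_packaging + 5·y_solder = 32 and 3·y_packaging + 6·y_solder = 51.
→ y_packaging = 7 and y_solder = 5.
Δz = y_solder·Δb = 5 × (2) = 10, so new z* = 1674 + 10 = 1684.

1684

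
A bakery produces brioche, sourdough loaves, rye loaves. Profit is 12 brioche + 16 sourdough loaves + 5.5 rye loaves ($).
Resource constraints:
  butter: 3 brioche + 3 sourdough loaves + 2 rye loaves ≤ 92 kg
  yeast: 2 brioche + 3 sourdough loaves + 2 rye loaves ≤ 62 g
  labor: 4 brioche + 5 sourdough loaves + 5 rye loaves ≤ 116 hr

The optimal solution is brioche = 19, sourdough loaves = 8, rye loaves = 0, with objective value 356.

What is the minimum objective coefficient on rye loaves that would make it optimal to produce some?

At the optimum: butter uses 81 of 92 (slack = 11); yeast uses 62 of 62 (binding); labor uses 116 of 116 (binding).
Slack constraints have shadow price 0 (complementary slackness).
Dual feasibility on the basic columns requires 2·y_yeast + 4·y_labor = 12, 3·y_yeast + 5·y_labor = 16.
→ y_yeast = 2 and y_labor = 2.
rye loaves enters the basis when its profit ≥ yᵀa₃ = 2·2 + 2·5 = 14.

14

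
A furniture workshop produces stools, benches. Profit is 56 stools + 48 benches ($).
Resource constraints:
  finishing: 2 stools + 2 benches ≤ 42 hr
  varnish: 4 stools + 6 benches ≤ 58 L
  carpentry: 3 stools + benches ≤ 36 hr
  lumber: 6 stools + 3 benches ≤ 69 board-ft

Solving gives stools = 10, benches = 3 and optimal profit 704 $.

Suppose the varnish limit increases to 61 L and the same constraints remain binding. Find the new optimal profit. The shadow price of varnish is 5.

Δb = 3, so new z* = 704 + (5)·(3) = 704 + 15 = 719.

719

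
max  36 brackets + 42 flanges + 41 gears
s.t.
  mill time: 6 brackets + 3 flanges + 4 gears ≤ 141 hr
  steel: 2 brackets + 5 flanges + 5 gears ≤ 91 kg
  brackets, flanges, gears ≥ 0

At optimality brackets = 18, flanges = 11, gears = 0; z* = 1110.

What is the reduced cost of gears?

-5

At the optimum: mill time uses 141 of 141 (binding); steel uses 91 of 91 (binding).
From A_Bᵀ y = c: 6·y_mill time + 2·y_steel = 36; 3·y_mill time + 5·y_steel = 42.
→ y_mill time = 4 and y_steel = 6.
Reduced cost of gears: c₃ − yᵀa₃ = 41 − (4·4 + 6·5) = 41 − 46 = -5.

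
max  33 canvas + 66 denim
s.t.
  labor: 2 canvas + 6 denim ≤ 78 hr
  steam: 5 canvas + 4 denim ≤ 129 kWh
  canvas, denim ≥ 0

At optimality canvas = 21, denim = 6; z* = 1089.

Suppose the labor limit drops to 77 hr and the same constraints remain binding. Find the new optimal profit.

1080

Both labor and steam are binding at x*.
Dual feasibility on the basic columns requires 2·y_labor + 5·y_steam = 33, 6·y_labor + 4·y_steam = 66.
→ y_labor = 9 and y_steam = 3.
Δz = y_labor·Δb = 9 × (-1) = -9, so new z* = 1089 − 9 = 1080.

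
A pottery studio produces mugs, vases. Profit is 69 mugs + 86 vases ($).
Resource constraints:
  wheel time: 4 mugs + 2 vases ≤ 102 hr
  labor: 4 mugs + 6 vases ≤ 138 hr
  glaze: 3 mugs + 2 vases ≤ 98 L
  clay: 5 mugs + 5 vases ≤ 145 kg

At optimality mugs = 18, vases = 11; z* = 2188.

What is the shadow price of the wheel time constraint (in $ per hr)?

0

Check each constraint at x*: wheel time 94/102 (slack 8); labor 138/138 (tight); glaze 76/98 (slack 22); clay 145/145 (tight).
Slack constraints have shadow price 0 (complementary slackness).
From A_Bᵀ y = c: 4·y_labor + 5·y_clay = 69; 6·y_labor + 5·y_clay = 86.
→ y_labor = 8.5 and y_clay = 7.
Shadow price of wheel time = 0.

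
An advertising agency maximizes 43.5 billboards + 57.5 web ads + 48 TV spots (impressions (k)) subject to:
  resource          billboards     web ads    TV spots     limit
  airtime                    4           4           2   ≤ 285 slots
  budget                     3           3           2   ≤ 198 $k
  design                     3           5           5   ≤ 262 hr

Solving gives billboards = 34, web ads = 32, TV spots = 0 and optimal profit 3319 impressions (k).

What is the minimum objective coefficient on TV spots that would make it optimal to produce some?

Check each constraint at x*: airtime 264/285 (slack 21); budget 198/198 (tight); design 262/262 (tight).
Slack constraints have shadow price 0 (complementary slackness).
Dual feasibility on the basic columns requires 3·y_budget + 3·y_design = 43.5, 3·y_budget + 5·y_design = 57.5.
→ y_budget = 7.5 and y_design = 7.
TV spots enters the basis when its profit ≥ yᵀa₃ = 7.5·2 + 7·5 = 50.

50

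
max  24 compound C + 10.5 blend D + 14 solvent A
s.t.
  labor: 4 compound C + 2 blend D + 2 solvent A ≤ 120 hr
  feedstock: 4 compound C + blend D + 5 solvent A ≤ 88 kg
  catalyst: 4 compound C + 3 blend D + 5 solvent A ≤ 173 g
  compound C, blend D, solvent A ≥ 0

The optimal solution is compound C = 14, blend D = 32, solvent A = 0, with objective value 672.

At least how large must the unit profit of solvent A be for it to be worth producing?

Binding: labor and feedstock. Non-binding: catalyst (21 unused).
Since catalyst is not tight, its dual is 0.
Dual feasibility on the basic columns requires 4·y_labor + 4·y_feedstock = 24, 2·y_labor + 1·y_feedstock = 10.5.
Solving: y_labor = 4.5, y_feedstock = 1.5.
solvent A enters the basis when its profit ≥ yᵀa₃ = 4.5·2 + 1.5·5 = 16.5.

16.5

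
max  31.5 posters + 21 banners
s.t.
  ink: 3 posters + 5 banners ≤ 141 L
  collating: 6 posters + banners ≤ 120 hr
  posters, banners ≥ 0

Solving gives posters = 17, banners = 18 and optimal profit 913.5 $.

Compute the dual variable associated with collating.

Check each constraint at x*: ink 141/141 (tight); collating 120/120 (tight).
From A_Bᵀ y = c: 3·y_ink + 6·y_collating = 31.5; 5·y_ink + 1·y_collating = 21.
→ y_ink = 3.5 and y_collating = 3.5.
Shadow price of collating = 3.5.

3.5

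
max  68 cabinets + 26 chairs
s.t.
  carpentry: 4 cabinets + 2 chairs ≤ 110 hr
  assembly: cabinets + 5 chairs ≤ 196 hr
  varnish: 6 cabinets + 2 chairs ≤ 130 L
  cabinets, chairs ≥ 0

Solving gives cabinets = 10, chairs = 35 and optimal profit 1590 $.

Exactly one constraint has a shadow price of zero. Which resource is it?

assembly

carpentry: 110/110 (binding)
assembly: 185/196 (slack 11)
varnish: 130/130 (binding)
By complementary slackness, a constraint with positive slack has shadow price 0 → assembly.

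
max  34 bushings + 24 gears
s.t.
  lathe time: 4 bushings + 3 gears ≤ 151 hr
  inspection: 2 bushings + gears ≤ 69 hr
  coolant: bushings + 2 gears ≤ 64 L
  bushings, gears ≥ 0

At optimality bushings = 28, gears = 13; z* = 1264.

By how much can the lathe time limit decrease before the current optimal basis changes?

Binding constraints: lathe time, inspection. The basis is B = [[4,3],[2,1]] with det -2.
Per unit decrease in lathe time, x* moves by d = (0.5, -1).
The basis stays optimal until gears reaches 0; allowable decrease = 13 hr.

13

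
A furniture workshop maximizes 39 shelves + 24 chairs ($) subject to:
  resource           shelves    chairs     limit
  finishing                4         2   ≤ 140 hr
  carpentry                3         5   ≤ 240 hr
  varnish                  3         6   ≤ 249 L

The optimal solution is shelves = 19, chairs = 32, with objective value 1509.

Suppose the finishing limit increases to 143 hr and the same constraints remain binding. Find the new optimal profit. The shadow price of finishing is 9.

Δb = 3, so new z* = 1509 + (9)·(3) = 1509 + 27 = 1536.

1536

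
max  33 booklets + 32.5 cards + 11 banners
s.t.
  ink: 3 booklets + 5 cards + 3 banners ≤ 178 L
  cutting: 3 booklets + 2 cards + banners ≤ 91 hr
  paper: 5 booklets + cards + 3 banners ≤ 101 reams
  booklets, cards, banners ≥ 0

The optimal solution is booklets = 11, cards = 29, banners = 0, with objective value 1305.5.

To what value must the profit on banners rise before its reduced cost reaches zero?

18

At the optimum: ink uses 178 of 178 (binding); cutting uses 91 of 91 (binding); paper uses 84 of 101 (slack = 17).
Since paper is not tight, its dual is 0.
From A_Bᵀ y = c: 3·y_ink + 3·y_cutting = 33; 5·y_ink + 2·y_cutting = 32.5.
Solving: y_ink = 3.5, y_cutting = 7.5.
banners enters the basis when its profit ≥ yᵀa₃ = 3.5·3 + 7.5·1 = 18.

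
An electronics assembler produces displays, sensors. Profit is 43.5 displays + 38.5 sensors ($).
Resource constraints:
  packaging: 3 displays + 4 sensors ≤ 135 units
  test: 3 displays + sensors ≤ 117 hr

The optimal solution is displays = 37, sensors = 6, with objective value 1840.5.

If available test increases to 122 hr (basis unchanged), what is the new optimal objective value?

1873

At the optimum: packaging uses 135 of 135 (binding); test uses 117 of 117 (binding).
Dual feasibility on the basic columns requires 3·y_packaging + 3·y_test = 43.5, 4·y_packaging + 1·y_test = 38.5.
Solving: y_packaging = 8, y_test = 6.5.
Δz = y_test·Δb = 6.5 × (5) = 32.5, so new z* = 1840.5 + 32.5 = 1873.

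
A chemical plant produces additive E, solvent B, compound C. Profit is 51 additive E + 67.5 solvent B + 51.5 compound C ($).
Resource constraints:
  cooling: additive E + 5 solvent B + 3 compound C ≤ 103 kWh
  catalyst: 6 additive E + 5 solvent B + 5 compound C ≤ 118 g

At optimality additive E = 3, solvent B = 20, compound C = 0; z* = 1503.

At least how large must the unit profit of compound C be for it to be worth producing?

Both cooling and catalyst are binding at x*.
Dual feasibility on the basic columns requires 1·y_cooling + 6·y_catalyst = 51, 5·y_cooling + 5·y_catalyst = 67.5.
→ y_cooling = 6 and y_catalyst = 7.5.
compound C enters the basis when its profit ≥ yᵀa₃ = 6·3 + 7.5·5 = 55.5.

55.5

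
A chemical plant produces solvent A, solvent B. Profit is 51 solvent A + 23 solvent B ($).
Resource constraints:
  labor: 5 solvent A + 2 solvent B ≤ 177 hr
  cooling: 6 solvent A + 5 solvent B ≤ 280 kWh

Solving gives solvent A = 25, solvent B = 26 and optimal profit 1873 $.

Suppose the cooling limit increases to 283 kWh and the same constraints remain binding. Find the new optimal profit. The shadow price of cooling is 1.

1876

Δb = 3, so new z* = 1873 + (1)·(3) = 1873 + 3 = 1876.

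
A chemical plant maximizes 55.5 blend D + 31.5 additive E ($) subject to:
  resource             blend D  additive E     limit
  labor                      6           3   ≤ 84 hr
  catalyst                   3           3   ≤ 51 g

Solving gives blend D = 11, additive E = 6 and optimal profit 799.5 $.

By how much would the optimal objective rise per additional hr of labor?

Check each constraint at x*: labor 84/84 (tight); catalyst 51/51 (tight).
Dual feasibility on the basic columns requires 6·y_labor + 3·y_catalyst = 55.5, 3·y_labor + 3·y_catalyst = 31.5.
This yields shadow prices y_labor = 8, y_catalyst = 2.5.
Shadow price of labor = 8.

8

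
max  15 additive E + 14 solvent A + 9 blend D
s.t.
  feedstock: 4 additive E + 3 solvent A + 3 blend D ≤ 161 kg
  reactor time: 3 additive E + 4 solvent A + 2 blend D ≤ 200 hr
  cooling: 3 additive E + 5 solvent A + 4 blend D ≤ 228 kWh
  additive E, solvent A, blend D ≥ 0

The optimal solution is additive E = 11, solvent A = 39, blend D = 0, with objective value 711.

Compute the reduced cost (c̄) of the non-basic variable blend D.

-4

Binding: feedstock and cooling. Non-binding: reactor time (11 unused).
Since reactor time is not tight, its dual is 0.
The binding rows give the dual system: 4·y_feedstock + 3·y_cooling = 15 and 3·y_feedstock + 5·y_cooling = 14.
This yields shadow prices y_feedstock = 3, y_cooling = 1.
Reduced cost of blend D: c₃ − yᵀa₃ = 9 − (3·3 + 1·4) = 9 − 13 = -4.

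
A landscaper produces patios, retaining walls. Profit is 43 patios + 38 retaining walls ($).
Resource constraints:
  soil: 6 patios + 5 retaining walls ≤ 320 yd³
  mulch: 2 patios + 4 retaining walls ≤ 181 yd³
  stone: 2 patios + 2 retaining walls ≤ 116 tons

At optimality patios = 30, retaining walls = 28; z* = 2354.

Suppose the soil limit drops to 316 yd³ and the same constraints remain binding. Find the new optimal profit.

Check each constraint at x*: soil 320/320 (tight); mulch 172/181 (slack 9); stone 116/116 (tight).
Slack constraints have shadow price 0 (complementary slackness).
Dual feasibility on the basic columns requires 6·y_soil + 2·y_stone = 43, 5·y_soil + 2·y_stone = 38.
→ y_soil = 5 and y_stone = 6.5.
Δz = y_soil·Δb = 5 × (-4) = -20, so new z* = 2354 − 20 = 2334.

2334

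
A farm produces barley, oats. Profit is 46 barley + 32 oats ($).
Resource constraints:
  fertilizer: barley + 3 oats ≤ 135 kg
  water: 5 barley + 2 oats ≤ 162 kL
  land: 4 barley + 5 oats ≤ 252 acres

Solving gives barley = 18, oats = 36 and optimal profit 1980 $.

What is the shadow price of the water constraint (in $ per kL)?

6

Check each constraint at x*: fertilizer 126/135 (slack 9); water 162/162 (tight); land 252/252 (tight).
By complementary slackness, y = 0 for the non-binding constraint.
The binding rows give the dual system: 5·y_water + 4·y_land = 46 and 2·y_water + 5·y_land = 32.
→ y_water = 6 and y_land = 4.
Shadow price of water = 6.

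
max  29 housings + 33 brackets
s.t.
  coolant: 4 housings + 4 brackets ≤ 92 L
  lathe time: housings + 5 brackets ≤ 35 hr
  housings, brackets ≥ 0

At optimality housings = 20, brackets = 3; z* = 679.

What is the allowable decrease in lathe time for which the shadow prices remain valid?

12

Binding constraints: coolant, lathe time. The basis is B = [[4,4],[1,5]] with det 16.
Per unit decrease in lathe time, x* moves by d = (0.25, -0.25).
The basis stays optimal until brackets reaches 0; allowable decrease = 12 hr.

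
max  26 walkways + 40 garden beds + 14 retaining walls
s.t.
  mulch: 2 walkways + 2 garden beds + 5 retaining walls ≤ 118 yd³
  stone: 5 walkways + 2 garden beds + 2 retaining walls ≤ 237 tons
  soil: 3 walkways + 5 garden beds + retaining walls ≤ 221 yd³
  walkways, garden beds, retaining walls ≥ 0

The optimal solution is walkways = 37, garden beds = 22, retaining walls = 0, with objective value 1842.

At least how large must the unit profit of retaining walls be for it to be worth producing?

19.5

Check each constraint at x*: mulch 118/118 (tight); stone 229/237 (slack 8); soil 221/221 (tight).
Since stone is not tight, its dual is 0.
From A_Bᵀ y = c: 2·y_mulch + 3·y_soil = 26; 2·y_mulch + 5·y_soil = 40.
Solving: y_mulch = 2.5, y_soil = 7.
retaining walls enters the basis when its profit ≥ yᵀa₃ = 2.5·5 + 7·1 = 19.5.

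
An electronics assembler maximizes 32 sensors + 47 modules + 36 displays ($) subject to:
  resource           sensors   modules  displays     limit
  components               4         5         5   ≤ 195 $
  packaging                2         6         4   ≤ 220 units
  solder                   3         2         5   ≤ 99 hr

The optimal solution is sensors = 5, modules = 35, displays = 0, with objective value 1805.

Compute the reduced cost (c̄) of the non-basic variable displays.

At the optimum: components uses 195 of 195 (binding); packaging uses 220 of 220 (binding); solder uses 85 of 99 (slack = 14).
Since solder is not tight, its dual is 0.
From A_Bᵀ y = c: 4·y_components + 2·y_packaging = 32; 5·y_components + 6·y_packaging = 47.
→ y_components = 7 and y_packaging = 2.
Reduced cost of displays: c₃ − yᵀa₃ = 36 − (7·5 + 2·4) = 36 − 43 = -7.

-7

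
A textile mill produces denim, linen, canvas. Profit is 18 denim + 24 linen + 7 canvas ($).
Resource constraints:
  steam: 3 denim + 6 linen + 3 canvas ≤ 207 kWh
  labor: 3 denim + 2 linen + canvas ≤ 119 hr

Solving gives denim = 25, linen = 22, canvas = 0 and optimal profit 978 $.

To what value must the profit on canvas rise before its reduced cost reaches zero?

Check each constraint at x*: steam 207/207 (tight); labor 119/119 (tight).
From A_Bᵀ y = c: 3·y_steam + 3·y_labor = 18; 6·y_steam + 2·y_labor = 24.
This yields shadow prices y_steam = 3, y_labor = 3.
canvas enters the basis when its profit ≥ yᵀa₃ = 3·3 + 3·1 = 12.

12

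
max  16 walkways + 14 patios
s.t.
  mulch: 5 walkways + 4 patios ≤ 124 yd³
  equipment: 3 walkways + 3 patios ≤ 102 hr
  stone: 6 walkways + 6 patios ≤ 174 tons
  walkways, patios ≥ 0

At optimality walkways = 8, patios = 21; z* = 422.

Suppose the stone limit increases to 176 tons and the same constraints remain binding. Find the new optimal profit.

424

Check each constraint at x*: mulch 124/124 (tight); equipment 87/102 (slack 15); stone 174/174 (tight).
By complementary slackness, y = 0 for the non-binding constraint.
From A_Bᵀ y = c: 5·y_mulch + 6·y_stone = 16; 4·y_mulch + 6·y_stone = 14.
This yields shadow prices y_mulch = 2, y_stone = 1.
Δz = y_stone·Δb = 1 × (2) = 2, so new z* = 422 + 2 = 424.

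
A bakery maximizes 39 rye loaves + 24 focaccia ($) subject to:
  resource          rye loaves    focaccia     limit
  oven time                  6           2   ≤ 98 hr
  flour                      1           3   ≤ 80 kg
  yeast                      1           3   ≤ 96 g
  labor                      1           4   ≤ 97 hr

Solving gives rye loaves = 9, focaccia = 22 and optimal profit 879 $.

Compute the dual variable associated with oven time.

6

At the optimum: oven time uses 98 of 98 (binding); flour uses 75 of 80 (slack = 5); yeast uses 75 of 96 (slack = 21); labor uses 97 of 97 (binding).
By complementary slackness, y = 0 for the non-binding constraints.
From A_Bᵀ y = c: 6·y_oven time + 1·y_labor = 39; 2·y_oven time + 4·y_labor = 24.
This yields shadow prices y_oven time = 6, y_labor = 3.
Shadow price of oven time = 6.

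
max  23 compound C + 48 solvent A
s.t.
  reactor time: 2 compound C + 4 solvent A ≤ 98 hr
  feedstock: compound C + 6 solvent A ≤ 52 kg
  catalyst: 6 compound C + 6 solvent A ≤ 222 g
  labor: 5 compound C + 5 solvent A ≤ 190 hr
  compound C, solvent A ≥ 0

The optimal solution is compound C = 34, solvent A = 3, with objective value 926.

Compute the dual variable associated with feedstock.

5

At the optimum: reactor time uses 80 of 98 (slack = 18); feedstock uses 52 of 52 (binding); catalyst uses 222 of 222 (binding); labor uses 185 of 190 (slack = 5).
By complementary slackness, y = 0 for the non-binding constraints.
Dual feasibility on the basic columns requires 1·y_feedstock + 6·y_catalyst = 23, 6·y_feedstock + 6·y_catalyst = 48.
This yields shadow prices y_feedstock = 5, y_catalyst = 3.
Shadow price of feedstock = 5.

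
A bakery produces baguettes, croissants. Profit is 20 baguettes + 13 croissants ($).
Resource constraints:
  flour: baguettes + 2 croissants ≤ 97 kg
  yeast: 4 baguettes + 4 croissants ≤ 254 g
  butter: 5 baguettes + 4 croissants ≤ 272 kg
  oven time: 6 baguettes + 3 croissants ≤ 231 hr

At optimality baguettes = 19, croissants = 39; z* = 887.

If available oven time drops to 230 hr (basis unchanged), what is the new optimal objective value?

At the optimum: flour uses 97 of 97 (binding); yeast uses 232 of 254 (slack = 22); butter uses 251 of 272 (slack = 21); oven time uses 231 of 231 (binding).
Slack constraints have shadow price 0 (complementary slackness).
The binding rows give the dual system: 1·y_flour + 6·y_oven time = 20 and 2·y_flour + 3·y_oven time = 13.
→ y_flour = 2 and y_oven time = 3.
Δz = y_oven time·Δb = 3 × (-1) = -3, so new z* = 887 − 3 = 884.

884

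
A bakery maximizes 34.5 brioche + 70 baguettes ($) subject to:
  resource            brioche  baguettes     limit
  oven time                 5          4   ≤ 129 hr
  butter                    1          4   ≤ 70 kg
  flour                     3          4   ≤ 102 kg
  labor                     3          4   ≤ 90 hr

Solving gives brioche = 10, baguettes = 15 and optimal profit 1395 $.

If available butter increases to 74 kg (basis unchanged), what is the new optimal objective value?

At the optimum: oven time uses 110 of 129 (slack = 19); butter uses 70 of 70 (binding); flour uses 90 of 102 (slack = 12); labor uses 90 of 90 (binding).
By complementary slackness, y = 0 for the non-binding constraints.
From A_Bᵀ y = c: 1·y_butter + 3·y_labor = 34.5; 4·y_butter + 4·y_labor = 70.
→ y_butter = 9 and y_labor = 8.5.
Δz = y_butter·Δb = 9 × (4) = 36, so new z* = 1395 + 36 = 1431.

1431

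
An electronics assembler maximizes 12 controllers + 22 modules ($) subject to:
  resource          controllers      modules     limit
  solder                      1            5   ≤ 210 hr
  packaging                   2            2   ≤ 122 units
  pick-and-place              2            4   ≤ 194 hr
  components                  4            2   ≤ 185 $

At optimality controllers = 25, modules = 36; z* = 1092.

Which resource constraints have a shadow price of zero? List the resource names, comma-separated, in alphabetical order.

components, solder

solder: 205/210 (slack 5)
packaging: 122/122 (binding)
pick-and-place: 194/194 (binding)
components: 172/185 (slack 13)
By complementary slackness, a constraint with positive slack has shadow price 0 → components, solder.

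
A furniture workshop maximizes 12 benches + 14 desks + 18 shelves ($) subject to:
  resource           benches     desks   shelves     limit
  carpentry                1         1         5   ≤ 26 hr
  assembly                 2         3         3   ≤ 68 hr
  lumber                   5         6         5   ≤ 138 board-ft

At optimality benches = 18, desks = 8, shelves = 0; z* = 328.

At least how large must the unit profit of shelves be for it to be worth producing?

20

Binding: carpentry and lumber. Non-binding: assembly (8 unused).
Slack constraints have shadow price 0 (complementary slackness).
From A_Bᵀ y = c: 1·y_carpentry + 5·y_lumber = 12; 1·y_carpentry + 6·y_lumber = 14.
Solving: y_carpentry = 2, y_lumber = 2.
shelves enters the basis when its profit ≥ yᵀa₃ = 2·5 + 2·5 = 20.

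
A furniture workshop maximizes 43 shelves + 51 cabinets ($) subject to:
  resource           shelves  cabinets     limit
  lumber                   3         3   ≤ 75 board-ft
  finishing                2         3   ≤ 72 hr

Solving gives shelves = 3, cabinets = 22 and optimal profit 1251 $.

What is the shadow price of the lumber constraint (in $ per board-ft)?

9

At the optimum: lumber uses 75 of 75 (binding); finishing uses 72 of 72 (binding).
Dual feasibility on the basic columns requires 3·y_lumber + 2·y_finishing = 43, 3·y_lumber + 3·y_finishing = 51.
Solving: y_lumber = 9, y_finishing = 8.
Shadow price of lumber = 9.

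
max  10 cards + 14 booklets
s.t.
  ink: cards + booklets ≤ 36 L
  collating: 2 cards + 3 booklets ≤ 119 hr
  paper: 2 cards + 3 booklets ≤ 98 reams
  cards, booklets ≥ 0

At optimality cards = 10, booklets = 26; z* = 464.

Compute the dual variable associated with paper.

At the optimum: ink uses 36 of 36 (binding); collating uses 98 of 119 (slack = 21); paper uses 98 of 98 (binding).
By complementary slackness, y = 0 for the non-binding constraint.
From A_Bᵀ y = c: 1·y_ink + 2·y_paper = 10; 1·y_ink + 3·y_paper = 14.
Solving: y_ink = 2, y_paper = 4.
Shadow price of paper = 4.

4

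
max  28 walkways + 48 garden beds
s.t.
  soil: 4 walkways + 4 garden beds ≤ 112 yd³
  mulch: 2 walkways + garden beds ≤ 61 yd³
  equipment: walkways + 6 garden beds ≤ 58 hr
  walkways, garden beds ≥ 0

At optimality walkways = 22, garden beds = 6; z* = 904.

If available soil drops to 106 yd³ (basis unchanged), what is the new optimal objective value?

At the optimum: soil uses 112 of 112 (binding); mulch uses 50 of 61 (slack = 11); equipment uses 58 of 58 (binding).
Slack constraints have shadow price 0 (complementary slackness).
Dual feasibility on the basic columns requires 4·y_soil + 1·y_equipment = 28, 4·y_soil + 6·y_equipment = 48.
→ y_soil = 6 and y_equipment = 4.
Δz = y_soil·Δb = 6 × (-6) = -36, so new z* = 904 − 36 = 868.

868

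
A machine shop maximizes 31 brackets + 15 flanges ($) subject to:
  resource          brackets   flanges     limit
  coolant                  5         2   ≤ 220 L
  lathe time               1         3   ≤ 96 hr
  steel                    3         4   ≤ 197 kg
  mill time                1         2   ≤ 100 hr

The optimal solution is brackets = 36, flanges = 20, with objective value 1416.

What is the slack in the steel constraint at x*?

9

steel used = 3·36 + 4·20 = 188; slack = 197 − 188 = 9.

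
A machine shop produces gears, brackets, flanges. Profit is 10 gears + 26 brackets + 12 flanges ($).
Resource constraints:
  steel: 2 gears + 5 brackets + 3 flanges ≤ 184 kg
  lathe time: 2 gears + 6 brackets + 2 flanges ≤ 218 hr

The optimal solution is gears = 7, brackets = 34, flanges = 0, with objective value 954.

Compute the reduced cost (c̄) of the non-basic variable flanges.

-2

Check each constraint at x*: steel 184/184 (tight); lathe time 218/218 (tight).
Dual feasibility on the basic columns requires 2·y_steel + 2·y_lathe time = 10, 5·y_steel + 6·y_lathe time = 26.
This yields shadow prices y_steel = 4, y_lathe time = 1.
Reduced cost of flanges: c₃ − yᵀa₃ = 12 − (4·3 + 1·2) = 12 − 14 = -2.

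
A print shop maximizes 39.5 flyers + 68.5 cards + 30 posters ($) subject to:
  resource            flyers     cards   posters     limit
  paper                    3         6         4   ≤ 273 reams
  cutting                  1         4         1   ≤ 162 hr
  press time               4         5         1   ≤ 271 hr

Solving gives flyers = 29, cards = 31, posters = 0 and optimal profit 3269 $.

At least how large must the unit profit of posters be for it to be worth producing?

Binding: paper and press time. Non-binding: cutting (9 unused).
Since cutting is not tight, its dual is 0.
Dual feasibility on the basic columns requires 3·y_paper + 4·y_press time = 39.5, 6·y_paper + 5·y_press time = 68.5.
Solving: y_paper = 8.5, y_press time = 3.5.
posters enters the basis when its profit ≥ yᵀa₃ = 8.5·4 + 3.5·1 = 37.5.

37.5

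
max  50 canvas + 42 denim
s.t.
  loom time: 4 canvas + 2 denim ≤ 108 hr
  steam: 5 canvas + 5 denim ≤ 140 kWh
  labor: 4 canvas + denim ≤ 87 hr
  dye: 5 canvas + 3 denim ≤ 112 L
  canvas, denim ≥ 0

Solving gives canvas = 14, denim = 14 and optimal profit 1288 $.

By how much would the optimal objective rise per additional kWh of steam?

Check each constraint at x*: loom time 84/108 (slack 24); steam 140/140 (tight); labor 70/87 (slack 17); dye 112/112 (tight).
By complementary slackness, y = 0 for the non-binding constraints.
From A_Bᵀ y = c: 5·y_steam + 5·y_dye = 50; 5·y_steam + 3·y_dye = 42.
Solving: y_steam = 6, y_dye = 4.
Shadow price of steam = 6.

6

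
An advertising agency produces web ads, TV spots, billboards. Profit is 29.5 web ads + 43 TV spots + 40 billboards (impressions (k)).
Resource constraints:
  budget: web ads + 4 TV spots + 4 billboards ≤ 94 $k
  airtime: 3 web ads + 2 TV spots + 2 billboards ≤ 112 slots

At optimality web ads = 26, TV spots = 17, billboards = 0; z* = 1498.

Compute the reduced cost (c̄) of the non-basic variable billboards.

Both budget and airtime are binding at x*.
From A_Bᵀ y = c: 1·y_budget + 3·y_airtime = 29.5; 4·y_budget + 2·y_airtime = 43.
This yields shadow prices y_budget = 7, y_airtime = 7.5.
Reduced cost of billboards: c₃ − yᵀa₃ = 40 − (7·4 + 7.5·2) = 40 − 43 = -3.

-3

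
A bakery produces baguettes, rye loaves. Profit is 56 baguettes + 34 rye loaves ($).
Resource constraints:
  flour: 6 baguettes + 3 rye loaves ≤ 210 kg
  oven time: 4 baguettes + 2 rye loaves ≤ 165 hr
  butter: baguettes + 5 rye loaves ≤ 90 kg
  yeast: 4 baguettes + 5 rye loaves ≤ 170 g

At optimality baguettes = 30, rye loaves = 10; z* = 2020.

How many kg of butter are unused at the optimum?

butter used = 1·30 + 5·10 = 80; slack = 90 − 80 = 10.

10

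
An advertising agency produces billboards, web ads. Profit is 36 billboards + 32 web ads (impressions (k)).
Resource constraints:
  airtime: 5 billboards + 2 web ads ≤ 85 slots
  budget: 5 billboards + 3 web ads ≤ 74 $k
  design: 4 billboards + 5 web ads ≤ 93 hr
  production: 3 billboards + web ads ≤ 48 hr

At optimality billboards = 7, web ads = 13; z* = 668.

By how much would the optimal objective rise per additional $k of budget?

Check each constraint at x*: airtime 61/85 (slack 24); budget 74/74 (tight); design 93/93 (tight); production 34/48 (slack 14).
Slack constraints have shadow price 0 (complementary slackness).
The binding rows give the dual system: 5·y_budget + 4·y_design = 36 and 3·y_budget + 5·y_design = 32.
This yields shadow prices y_budget = 4, y_design = 4.
Shadow price of budget = 4.

4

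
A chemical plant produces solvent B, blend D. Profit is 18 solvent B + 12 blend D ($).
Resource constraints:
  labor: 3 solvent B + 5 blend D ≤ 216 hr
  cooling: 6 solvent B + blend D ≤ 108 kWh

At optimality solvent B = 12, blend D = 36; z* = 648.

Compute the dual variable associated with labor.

2

Check each constraint at x*: labor 216/216 (tight); cooling 108/108 (tight).
From A_Bᵀ y = c: 3·y_labor + 6·y_cooling = 18; 5·y_labor + 1·y_cooling = 12.
→ y_labor = 2 and y_cooling = 2.
Shadow price of labor = 2.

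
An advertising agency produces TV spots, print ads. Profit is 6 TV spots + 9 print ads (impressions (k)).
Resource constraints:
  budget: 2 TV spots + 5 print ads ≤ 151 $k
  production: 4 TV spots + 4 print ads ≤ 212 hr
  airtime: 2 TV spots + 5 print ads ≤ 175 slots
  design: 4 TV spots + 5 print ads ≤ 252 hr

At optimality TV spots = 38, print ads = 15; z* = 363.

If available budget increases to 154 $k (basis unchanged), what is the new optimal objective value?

366

Check each constraint at x*: budget 151/151 (tight); production 212/212 (tight); airtime 151/175 (slack 24); design 227/252 (slack 25).
Slack constraints have shadow price 0 (complementary slackness).
The binding rows give the dual system: 2·y_budget + 4·y_production = 6 and 5·y_budget + 4·y_production = 9.
Solving: y_budget = 1, y_production = 1.
Δz = y_budget·Δb = 1 × (3) = 3, so new z* = 363 + 3 = 366.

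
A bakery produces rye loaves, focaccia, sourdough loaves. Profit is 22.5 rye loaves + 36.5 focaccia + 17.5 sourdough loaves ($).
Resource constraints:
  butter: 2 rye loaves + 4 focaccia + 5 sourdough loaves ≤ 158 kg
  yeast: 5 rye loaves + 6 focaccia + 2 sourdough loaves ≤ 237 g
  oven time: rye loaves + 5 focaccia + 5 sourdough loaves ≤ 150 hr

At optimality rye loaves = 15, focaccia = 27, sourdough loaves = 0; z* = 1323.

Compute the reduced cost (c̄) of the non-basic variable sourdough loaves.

At the optimum: butter uses 138 of 158 (slack = 20); yeast uses 237 of 237 (binding); oven time uses 150 of 150 (binding).
Since butter is not tight, its dual is 0.
From A_Bᵀ y = c: 5·y_yeast + 1·y_oven time = 22.5; 6·y_yeast + 5·y_oven time = 36.5.
→ y_yeast = 4 and y_oven time = 2.5.
Reduced cost of sourdough loaves: c₃ − yᵀa₃ = 17.5 − (4·2 + 2.5·5) = 17.5 − 20.5 = -3.

-3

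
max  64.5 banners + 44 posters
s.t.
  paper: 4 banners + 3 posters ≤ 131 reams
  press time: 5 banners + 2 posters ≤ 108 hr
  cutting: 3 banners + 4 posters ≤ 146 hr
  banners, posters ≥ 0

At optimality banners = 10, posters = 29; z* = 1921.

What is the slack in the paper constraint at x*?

4

paper used = 4·10 + 3·29 = 127; slack = 131 − 127 = 4.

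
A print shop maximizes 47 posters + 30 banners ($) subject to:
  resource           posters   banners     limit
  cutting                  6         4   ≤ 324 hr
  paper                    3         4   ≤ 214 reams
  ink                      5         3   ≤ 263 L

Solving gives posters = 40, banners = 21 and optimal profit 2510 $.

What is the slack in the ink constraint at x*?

ink used = 5·40 + 3·21 = 263; slack = 263 − 263 = 0.

0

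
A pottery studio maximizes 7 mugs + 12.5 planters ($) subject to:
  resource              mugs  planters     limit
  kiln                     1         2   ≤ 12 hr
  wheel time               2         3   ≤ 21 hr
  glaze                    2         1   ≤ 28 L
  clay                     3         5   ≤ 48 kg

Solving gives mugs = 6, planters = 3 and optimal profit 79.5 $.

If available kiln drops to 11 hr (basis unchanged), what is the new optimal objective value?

75.5

Binding: kiln and wheel time. Non-binding: glaze (13 unused), clay (15 unused).
Since glaze, clay are not tight, their duals are 0.
Dual feasibility on the basic columns requires 1·y_kiln + 2·y_wheel time = 7, 2·y_kiln + 3·y_wheel time = 12.5.
→ y_kiln = 4 and y_wheel time = 1.5.
Δz = y_kiln·Δb = 4 × (-1) = -4, so new z* = 79.5 − 4 = 75.5.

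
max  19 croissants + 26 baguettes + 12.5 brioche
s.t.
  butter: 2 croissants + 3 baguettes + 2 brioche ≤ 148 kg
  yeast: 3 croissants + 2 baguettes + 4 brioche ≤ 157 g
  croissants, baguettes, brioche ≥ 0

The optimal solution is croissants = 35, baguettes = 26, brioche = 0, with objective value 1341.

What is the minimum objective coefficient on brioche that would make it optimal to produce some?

Check each constraint at x*: butter 148/148 (tight); yeast 157/157 (tight).
Dual feasibility on the basic columns requires 2·y_butter + 3·y_yeast = 19, 3·y_butter + 2·y_yeast = 26.
→ y_butter = 8 and y_yeast = 1.
brioche enters the basis when its profit ≥ yᵀa₃ = 8·2 + 1·4 = 20.

20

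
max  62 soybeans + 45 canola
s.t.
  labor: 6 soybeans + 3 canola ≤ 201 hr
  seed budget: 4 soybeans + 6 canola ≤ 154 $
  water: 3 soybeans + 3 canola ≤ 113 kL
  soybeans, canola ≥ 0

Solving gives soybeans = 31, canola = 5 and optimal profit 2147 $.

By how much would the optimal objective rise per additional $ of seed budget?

Check each constraint at x*: labor 201/201 (tight); seed budget 154/154 (tight); water 108/113 (slack 5).
Slack constraints have shadow price 0 (complementary slackness).
From A_Bᵀ y = c: 6·y_labor + 4·y_seed budget = 62; 3·y_labor + 6·y_seed budget = 45.
This yields shadow prices y_labor = 8, y_seed budget = 3.5.
Shadow price of seed budget = 3.5.

3.5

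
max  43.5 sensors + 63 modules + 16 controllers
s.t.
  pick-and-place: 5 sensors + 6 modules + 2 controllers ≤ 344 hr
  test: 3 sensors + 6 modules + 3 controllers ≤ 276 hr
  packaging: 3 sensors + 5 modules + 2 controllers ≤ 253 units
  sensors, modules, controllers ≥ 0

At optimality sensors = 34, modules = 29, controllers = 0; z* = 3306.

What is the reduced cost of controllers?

-9.5

Check each constraint at x*: pick-and-place 344/344 (tight); test 276/276 (tight); packaging 247/253 (slack 6).
Since packaging is not tight, its dual is 0.
The binding rows give the dual system: 5·y_pick-and-place + 3·y_test = 43.5 and 6·y_pick-and-place + 6·y_test = 63.
→ y_pick-and-place = 6 and y_test = 4.5.
Reduced cost of controllers: c₃ − yᵀa₃ = 16 − (6·2 + 4.5·3) = 16 − 25.5 = -9.5.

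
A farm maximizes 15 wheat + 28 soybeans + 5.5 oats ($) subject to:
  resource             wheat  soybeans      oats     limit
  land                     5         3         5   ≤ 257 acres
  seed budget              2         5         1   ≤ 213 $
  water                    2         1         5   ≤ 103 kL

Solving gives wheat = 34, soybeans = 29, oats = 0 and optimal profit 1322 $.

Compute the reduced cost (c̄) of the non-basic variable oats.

-4.5

Check each constraint at x*: land 257/257 (tight); seed budget 213/213 (tight); water 97/103 (slack 6).
By complementary slackness, y = 0 for the non-binding constraint.
The binding rows give the dual system: 5·y_land + 2·y_seed budget = 15 and 3·y_land + 5·y_seed budget = 28.
→ y_land = 1 and y_seed budget = 5.
Reduced cost of oats: c₃ − yᵀa₃ = 5.5 − (1·5 + 5·1) = 5.5 − 10 = -4.5.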